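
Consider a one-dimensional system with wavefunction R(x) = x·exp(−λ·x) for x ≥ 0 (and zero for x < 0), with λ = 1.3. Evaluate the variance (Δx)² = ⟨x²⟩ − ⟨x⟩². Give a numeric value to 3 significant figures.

0.444

Compute ⟨x⟩ and ⟨x²⟩ separately, then (Δx)² = ⟨x²⟩ − ⟨x⟩².
Every integrand reduces to terms xʲ·e^(−2λx) on [0, ∞); use ∫₀^∞ xʲ·e^(−2λx) dx = j!/(2λ)^(j+1).
Normalization: ∫|R|² dx = 0.11379.
⟨x⟩ = 1.1538 and ⟨x²⟩ = 1.7751.
(Δx)² = 1.7751 − (1.1538)² = 0.44379.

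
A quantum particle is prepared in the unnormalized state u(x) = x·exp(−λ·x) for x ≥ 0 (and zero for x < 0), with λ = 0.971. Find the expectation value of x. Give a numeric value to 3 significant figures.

⟨x⟩ = ∫ x·|u|² dx / ∫|u|² dx (integrals over the domain).
Every integrand reduces to terms xʲ·e^(−2λx) on [0, ∞); use ∫₀^∞ xʲ·e^(−2λx) dx = j!/(2λ)^(j+1).
State is unnormalized: ∫|u|² dx = 0.27308, and ∫u*·x·u dx = 0.42185, so ⟨x⟩ = 0.42185 / 0.27308.
⟨x⟩ = 1.5448.

1.54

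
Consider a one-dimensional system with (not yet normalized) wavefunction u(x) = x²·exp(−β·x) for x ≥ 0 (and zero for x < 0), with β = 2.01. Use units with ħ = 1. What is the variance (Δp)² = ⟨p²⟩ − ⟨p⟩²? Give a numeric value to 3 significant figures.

1.35

Compute ⟨p⟩ and ⟨p²⟩ separately; (Δp)² = ⟨p²⟩ − ⟨p⟩².
Differentiate x²·exp(−β·x) with the product rule; every integrand then reduces to terms xʲ·e^(−2βx) on [0, ∞), with ∫₀^∞ xʲ·e^(−2βx) dx = j!/(2β)^(j+1).
Normalization: ∫|u|² dx = 0.022860.
⟨p⟩ = 0.0000 and ⟨p²⟩ = 1.3467.
(Δp)² = 1.3467 − (0.0000)² = 1.3467.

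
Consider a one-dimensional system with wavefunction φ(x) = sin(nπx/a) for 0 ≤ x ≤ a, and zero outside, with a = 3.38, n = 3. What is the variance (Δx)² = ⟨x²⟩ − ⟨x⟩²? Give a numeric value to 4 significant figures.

0.8877

Compute ⟨x⟩ and ⟨x²⟩ separately, then (Δx)² = ⟨x²⟩ − ⟨x⟩².
With sin²θ = (1 − cos2θ)/2 on 0 ≤ x ≤ a: ∫sin²(nπx/a) dx = a/2, ∫x·sin²(nπx/a) dx = a²/4, ∫x²·sin²(nπx/a) dx = a³·(1/6 − 1/(4n²π²)); higher powers xᵏ the same way, integrating xᵏ·cos(2nπx/a) by parts.
Normalization: ∫|φ|² dx = 1.6900.
⟨x⟩ = 1.6900 and ⟨x²⟩ = 3.7438.
(Δx)² = 3.7438 − (1.6900)² = 0.88773.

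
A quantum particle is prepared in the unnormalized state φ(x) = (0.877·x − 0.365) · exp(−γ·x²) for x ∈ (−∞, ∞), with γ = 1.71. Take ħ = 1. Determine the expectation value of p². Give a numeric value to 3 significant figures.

3.28

p² φ = −ħ² d²φ/dx²; ⟨p²⟩ = −ħ² ∫ φ*·φ'' dx / ∫|φ|² dx.
Expand each integrand as polynomial × e^(−2γx²) and use ∫x^(2j)·e^(−2γx²) dx = (2j−1)!!/(4γ)^j · √(π/(2γ)), odd powers → 0; here √(π/(2γ)) = 0.95843. Differentiate with the product rule, d/dx e^(−γx²) = −2γx·e^(−γx²).
State is unnormalized: ∫|φ|² dx = 0.23546, and ∫φ*·(−ħ² φ'') dx = 0.77121, so ⟨p²⟩ = 0.77121 / 0.23546.
⟨p²⟩ = 3.2754.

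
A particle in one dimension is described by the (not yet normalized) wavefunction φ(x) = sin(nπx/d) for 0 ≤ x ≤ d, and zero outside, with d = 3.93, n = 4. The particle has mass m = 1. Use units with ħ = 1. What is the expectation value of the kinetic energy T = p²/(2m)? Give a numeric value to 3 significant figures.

5.11

T = −(ħ²/2m) d²/dx², so ⟨T⟩ = −(ħ²/2m) ∫ φ*·φ'' dx / ∫|φ|² dx; with m = 1.
d/dx sin(nπx/d) = (nπ/d)·cos(nπx/d) and d²/dx² sin(nπx/d) = −(nπ/d)²·sin(nπx/d); on 0 ≤ x ≤ d, ∫sin²(nπx/d) dx = d/2 and ∫sin(nπx/d)·cos(nπx/d) dx = 0.
State is unnormalized: ∫|φ|² dx = 1.9650, and ∫φ*·(−ħ²/2m · φ'') dx = 10.045, so ⟨T⟩ = 10.045 / 1.9650.
⟨T⟩ = 5.1122.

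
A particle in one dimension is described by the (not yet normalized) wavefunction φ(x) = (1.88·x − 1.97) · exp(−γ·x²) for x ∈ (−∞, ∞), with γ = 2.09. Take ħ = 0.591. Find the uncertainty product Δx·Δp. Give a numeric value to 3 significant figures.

Δx = √(⟨x²⟩−⟨x⟩²), Δp = √(⟨p²⟩−⟨p⟩²).
Expand each integrand as polynomial × e^(−2γx²) and use ∫x^(2j)·e^(−2γx²) dx = (2j−1)!!/(4γ)^j · √(π/(2γ)), odd powers → 0; here √(π/(2γ)) = 0.86694. Differentiate with the product rule, d/dx e^(−γx²) = −2γx·e^(−γx²).
Normalization: ∫|φ|² dx = 3.7310.
⟨x⟩ = -0.20588, ⟨x²⟩ = 0.14312 ⇒ Δx = 0.31738.
⟨p⟩ = 0.0000, ⟨p²⟩ = 0.87342 ⇒ Δp = 0.93457.
Δx·Δp = 0.29662.

0.297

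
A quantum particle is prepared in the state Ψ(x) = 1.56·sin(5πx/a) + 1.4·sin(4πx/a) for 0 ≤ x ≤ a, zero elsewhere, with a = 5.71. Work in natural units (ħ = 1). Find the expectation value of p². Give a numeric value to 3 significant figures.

p² Ψ = −ħ² d²Ψ/dx²; ⟨p²⟩ = −ħ² ∫ Ψ*·Ψ'' dx / ∫|Ψ|² dx.
d²/dx² sin(jπx/a) = −(jπ/a)²·sin(jπx/a); on 0 ≤ x ≤ a, ∫sin²(jπx/a) dx = a/2 and ∫sin(jπx/a)·sin(lπx/a) dx = 0 for j ≠ l, so only diagonal terms survive in ∫|Ψ|² and ∫Ψ·Ψ″; ∫Ψ·Ψ′ dx = [Ψ²/2] between the walls = 0.
State is unnormalized: ∫|Ψ|² dx = 12.544, and ∫Ψ*·(−ħ² Ψ'') dx = 79.683, so ⟨p²⟩ = 79.683 / 12.544.
⟨p²⟩ = 6.3524.

6.35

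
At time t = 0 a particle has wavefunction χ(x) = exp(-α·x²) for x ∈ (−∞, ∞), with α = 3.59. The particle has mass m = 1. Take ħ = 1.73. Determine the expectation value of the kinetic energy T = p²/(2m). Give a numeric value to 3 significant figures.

5.37

T = −(ħ²/2m) d²/dx², so ⟨T⟩ = −(ħ²/2m) ∫ χ*·χ'' dx / ∫|χ|² dx; with m = 1.
Gaussian moments: ∫x^(2j)·e^(−2αx²) dx = (2j−1)!!/(4α)^j · √(π/(2α)), odd powers integrate to 0; here √(π/(2α)) = 0.66147. Derivatives: d/dx e^(−αx²) = −2αx·e^(−αx²), d²/dx² e^(−αx²) = (4α²x² − 2α)·e^(−αx²).
State is unnormalized: ∫|χ|² dx = 0.66147, and ∫χ*·(−ħ²/2m · χ'') dx = 3.5536, so ⟨T⟩ = 3.5536 / 0.66147.
⟨T⟩ = 5.3723.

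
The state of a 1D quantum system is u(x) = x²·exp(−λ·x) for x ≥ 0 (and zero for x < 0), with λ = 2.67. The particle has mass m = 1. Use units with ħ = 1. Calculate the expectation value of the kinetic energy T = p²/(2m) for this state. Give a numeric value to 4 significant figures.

1.188

T = −(ħ²/2m) d²/dx², so ⟨T⟩ = −(ħ²/2m) ∫ u*·u'' dx / ∫|u|² dx; with m = 1.
Differentiate x²·exp(−λ·x) with the product rule; every integrand then reduces to terms xʲ·e^(−2λx) on [0, ∞), with ∫₀^∞ xʲ·e^(−2λx) dx = j!/(2λ)^(j+1).
State is unnormalized: ∫|u|² dx = 0.0055272, and ∫u*·(−ħ²/2m · u'') dx = 0.0065671, so ⟨T⟩ = 0.0065671 / 0.0055272.
⟨T⟩ = 1.1882.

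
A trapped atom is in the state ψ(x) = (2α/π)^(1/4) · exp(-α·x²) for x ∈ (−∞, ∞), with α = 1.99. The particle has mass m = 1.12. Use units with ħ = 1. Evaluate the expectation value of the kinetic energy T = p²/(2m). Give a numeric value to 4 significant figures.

0.8884

T = −(ħ²/2m) d²/dx², so ⟨T⟩ = −(ħ²/2m) ∫ ψ*·ψ'' dx; with m = 1.12.
Gaussian moments: ∫x^(2j)·e^(−2αx²) dx = (2j−1)!!/(4α)^j · √(π/(2α)), odd powers integrate to 0; here √(π/(2α)) = 0.88845. Derivatives: d/dx e^(−αx²) = −2αx·e^(−αx²), d²/dx² e^(−αx²) = (4α²x² − 2α)·e^(−αx²).
⟨T⟩ = 0.88839.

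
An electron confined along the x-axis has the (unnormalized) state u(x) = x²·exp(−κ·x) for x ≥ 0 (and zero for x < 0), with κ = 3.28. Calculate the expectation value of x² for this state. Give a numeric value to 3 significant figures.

0.697

⟨x²⟩ = ∫ x²·|u|² dx / ∫|u|² dx (integrals over the domain).
Every integrand reduces to terms xʲ·e^(−2κx) on [0, ∞); use ∫₀^∞ xʲ·e^(−2κx) dx = j!/(2κ)^(j+1).
State is unnormalized: ∫|u|² dx = 0.0019756, and ∫u*·x²·u dx = 0.0013772, so ⟨x²⟩ = 0.0013772 / 0.0019756.
⟨x²⟩ = 0.69713.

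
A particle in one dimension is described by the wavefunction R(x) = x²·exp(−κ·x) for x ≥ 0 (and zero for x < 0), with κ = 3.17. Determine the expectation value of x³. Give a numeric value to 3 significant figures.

⟨x³⟩ = ∫ x³·|R|² dx / ∫|R|² dx (integrals over the domain).
Every integrand reduces to terms xʲ·e^(−2κx) on [0, ∞); use ∫₀^∞ xʲ·e^(−2κx) dx = j!/(2κ)^(j+1).
State is unnormalized: ∫|R|² dx = 0.0023430, and ∫R*·x³·R dx = 0.0019307, so ⟨x³⟩ = 0.0019307 / 0.0023430.
⟨x³⟩ = 0.82405.

0.824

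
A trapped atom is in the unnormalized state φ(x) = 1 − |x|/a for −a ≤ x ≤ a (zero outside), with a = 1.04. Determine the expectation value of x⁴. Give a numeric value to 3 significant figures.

0.0334

⟨x⁴⟩ = ∫ x⁴·|φ|² dx / ∫|φ|² dx (integrals over the domain).
φ is even, so ∫ over [−a, a] = 2∫₀ᵃ with φ = 1 − x/a there: ∫₀ᵃ (1 − x/a)² dx = a/3, ∫₀ᵃ x²(1 − x/a)² dx = a³/30, ∫₀ᵃ x⁴(1 − x/a)² dx = a⁵/105.
State is unnormalized: ∫|φ|² dx = 0.69333, and ∫φ*·x⁴·φ dx = 0.023174, so ⟨x⁴⟩ = 0.023174 / 0.69333.
⟨x⁴⟩ = 0.033425.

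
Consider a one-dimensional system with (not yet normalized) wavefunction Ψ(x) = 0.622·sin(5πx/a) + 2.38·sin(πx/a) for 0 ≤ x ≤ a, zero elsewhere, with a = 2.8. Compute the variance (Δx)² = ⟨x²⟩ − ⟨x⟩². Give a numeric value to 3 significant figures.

0.308

Compute ⟨x⟩ and ⟨x²⟩ separately, then (Δx)² = ⟨x²⟩ − ⟨x⟩².
On 0 ≤ x ≤ a (j ≠ l): ∫sin²(jπx/a) dx = a/2, ∫sin(jπx/a)·sin(lπx/a) dx = 0; diagonal moments ∫x·sin²(jπx/a) dx = a²/4, ∫x²·sin²(jπx/a) dx = a³·(1/6 − 1/(4j²π²)); cross terms ∫x·sin(jπx/a)·sin(lπx/a) dx = 0 for j + l even and −4jla²/(π²(j² − l²)²) for j + l odd, ∫x²·sin(jπx/a)·sin(lπx/a) dx = (−1)^(j+l)·4jla³/(π²(j² − l²)²); higher powers the same way via product-to-sum and parts.
Normalization: ∫|Ψ|² dx = 8.4718.
⟨x⟩ = 1.4000 and ⟨x²⟩ = 2.2675.
(Δx)² = 2.2675 − (1.4000)² = 0.30752.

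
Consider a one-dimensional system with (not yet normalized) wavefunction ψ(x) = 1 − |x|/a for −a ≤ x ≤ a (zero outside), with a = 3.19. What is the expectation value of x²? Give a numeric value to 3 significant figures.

⟨x²⟩ = ∫ x²·|ψ|² dx / ∫|ψ|² dx (integrals over the domain).
ψ is even, so ∫ over [−a, a] = 2∫₀ᵃ with ψ = 1 − x/a there: ∫₀ᵃ (1 − x/a)² dx = a/3, ∫₀ᵃ x²(1 − x/a)² dx = a³/30, ∫₀ᵃ x⁴(1 − x/a)² dx = a⁵/105.
State is unnormalized: ∫|ψ|² dx = 2.1267, and ∫ψ*·x²·ψ dx = 2.1641, so ⟨x²⟩ = 2.1641 / 2.1267.
⟨x²⟩ = 1.0176.

1.02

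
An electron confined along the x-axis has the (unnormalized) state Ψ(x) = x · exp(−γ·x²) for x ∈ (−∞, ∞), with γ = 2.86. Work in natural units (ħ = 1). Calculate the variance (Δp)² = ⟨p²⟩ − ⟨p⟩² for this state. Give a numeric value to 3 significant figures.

Compute ⟨p⟩ and ⟨p²⟩ separately; (Δp)² = ⟨p²⟩ − ⟨p⟩².
Expand each integrand as polynomial × e^(−2γx²) and use ∫x^(2j)·e^(−2γx²) dx = (2j−1)!!/(4γ)^j · √(π/(2γ)), odd powers → 0; here √(π/(2γ)) = 0.74110. Differentiate with the product rule, d/dx e^(−γx²) = −2γx·e^(−γx²).
Normalization: ∫|Ψ|² dx = 0.064781.
⟨p⟩ = 0.0000 and ⟨p²⟩ = 8.5800.
(Δp)² = 8.5800 − (0.0000)² = 8.5800.

8.58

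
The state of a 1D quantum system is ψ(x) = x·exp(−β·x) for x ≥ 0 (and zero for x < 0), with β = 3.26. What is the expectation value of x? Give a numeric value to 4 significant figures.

⟨x⟩ = ∫ x·|ψ|² dx / ∫|ψ|² dx (integrals over the domain).
Every integrand reduces to terms xʲ·e^(−2βx) on [0, ∞); use ∫₀^∞ xʲ·e^(−2βx) dx = j!/(2β)^(j+1).
State is unnormalized: ∫|ψ|² dx = 0.0072158, and ∫ψ*·x·ψ dx = 0.0033202, so ⟨x⟩ = 0.0033202 / 0.0072158.
⟨x⟩ = 0.46012.

0.4601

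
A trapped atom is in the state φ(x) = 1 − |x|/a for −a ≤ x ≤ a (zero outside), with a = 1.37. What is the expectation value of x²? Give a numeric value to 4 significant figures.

0.1877

⟨x²⟩ = ∫ x²·|φ|² dx / ∫|φ|² dx (integrals over the domain).
φ is even, so ∫ over [−a, a] = 2∫₀ᵃ with φ = 1 − x/a there: ∫₀ᵃ (1 − x/a)² dx = a/3, ∫₀ᵃ x²(1 − x/a)² dx = a³/30, ∫₀ᵃ x⁴(1 − x/a)² dx = a⁵/105.
State is unnormalized: ∫|φ|² dx = 0.91333, and ∫φ*·x²·φ dx = 0.17142, so ⟨x²⟩ = 0.17142 / 0.91333.
⟨x²⟩ = 0.18769.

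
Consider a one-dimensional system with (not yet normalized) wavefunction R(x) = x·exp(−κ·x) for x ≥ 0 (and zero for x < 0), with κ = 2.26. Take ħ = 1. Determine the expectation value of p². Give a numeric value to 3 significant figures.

5.11

p² R = −ħ² d²R/dx²; ⟨p²⟩ = −ħ² ∫ R*·R'' dx / ∫|R|² dx.
Differentiate x·exp(−κ·x) with the product rule; every integrand then reduces to terms xʲ·e^(−2κx) on [0, ∞), with ∫₀^∞ xʲ·e^(−2κx) dx = j!/(2κ)^(j+1).
State is unnormalized: ∫|R|² dx = 0.021658, and ∫R*·(−ħ² R'') dx = 0.11062, so ⟨p²⟩ = 0.11062 / 0.021658.
⟨p²⟩ = 5.1076.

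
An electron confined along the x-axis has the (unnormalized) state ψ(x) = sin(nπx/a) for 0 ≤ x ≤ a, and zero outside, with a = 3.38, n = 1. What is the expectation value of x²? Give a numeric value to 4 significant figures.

3.229

⟨x²⟩ = ∫ x²·|ψ|² dx / ∫|ψ|² dx (integrals over the domain).
With sin²θ = (1 − cos2θ)/2 on 0 ≤ x ≤ a: ∫sin²(nπx/a) dx = a/2, ∫x·sin²(nπx/a) dx = a²/4, ∫x²·sin²(nπx/a) dx = a³·(1/6 − 1/(4n²π²)); higher powers xᵏ the same way, integrating xᵏ·cos(2nπx/a) by parts.
State is unnormalized: ∫|ψ|² dx = 1.6900, and ∫ψ*·x²·ψ dx = 5.4576, so ⟨x²⟩ = 5.4576 / 1.6900.
⟨x²⟩ = 3.2294.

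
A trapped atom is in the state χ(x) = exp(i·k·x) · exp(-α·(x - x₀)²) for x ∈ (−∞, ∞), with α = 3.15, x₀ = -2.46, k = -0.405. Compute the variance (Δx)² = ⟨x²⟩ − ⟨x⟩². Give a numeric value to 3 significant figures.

0.0794

Compute ⟨x⟩ and ⟨x²⟩ separately, then (Δx)² = ⟨x²⟩ − ⟨x⟩².
Gaussian moments (u = x − x₀): ∫u^(2j)·e^(−2αu²) du = (2j−1)!!/(4α)^j · √(π/(2α)), odd powers integrate to 0; here √(π/(2α)) = 0.70616.
Normalization: ∫|χ|² dx = 0.70616.
⟨x⟩ = -2.4600 and ⟨x²⟩ = 6.1310.
(Δx)² = 6.1310 − (-2.4600)² = 0.079365.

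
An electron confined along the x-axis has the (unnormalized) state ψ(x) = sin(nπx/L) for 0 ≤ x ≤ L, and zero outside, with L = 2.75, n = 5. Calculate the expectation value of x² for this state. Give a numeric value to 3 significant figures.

2.51

⟨x²⟩ = ∫ x²·|ψ|² dx / ∫|ψ|² dx (integrals over the domain).
With sin²θ = (1 − cos2θ)/2 on 0 ≤ x ≤ L: ∫sin²(nπx/L) dx = L/2, ∫x·sin²(nπx/L) dx = L²/4, ∫x²·sin²(nπx/L) dx = L³·(1/6 − 1/(4n²π²)); higher powers xᵏ the same way, integrating xᵏ·cos(2nπx/L) by parts.
State is unnormalized: ∫|ψ|² dx = 1.3750, and ∫ψ*·x²·ψ dx = 3.4451, so ⟨x²⟩ = 3.4451 / 1.3750.
⟨x²⟩ = 2.5055.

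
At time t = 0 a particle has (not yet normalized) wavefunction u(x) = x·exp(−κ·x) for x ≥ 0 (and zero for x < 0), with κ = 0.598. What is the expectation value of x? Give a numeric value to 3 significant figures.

⟨x⟩ = ∫ x·|u|² dx / ∫|u|² dx (integrals over the domain).
Every integrand reduces to terms xʲ·e^(−2κx) on [0, ∞); use ∫₀^∞ xʲ·e^(−2κx) dx = j!/(2κ)^(j+1).
State is unnormalized: ∫|u|² dx = 1.1691, and ∫u*·x·u dx = 2.9324, so ⟨x⟩ = 2.9324 / 1.1691.
⟨x⟩ = 2.5084.

2.51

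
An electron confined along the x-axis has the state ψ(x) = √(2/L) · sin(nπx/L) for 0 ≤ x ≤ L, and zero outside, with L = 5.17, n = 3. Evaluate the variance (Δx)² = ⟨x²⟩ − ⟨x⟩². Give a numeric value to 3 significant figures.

Compute ⟨x⟩ and ⟨x²⟩ separately, then (Δx)² = ⟨x²⟩ − ⟨x⟩².
With sin²θ = (1 − cos2θ)/2 on 0 ≤ x ≤ L: ∫sin²(nπx/L) dx = L/2, ∫x·sin²(nπx/L) dx = L²/4, ∫x²·sin²(nπx/L) dx = L³·(1/6 − 1/(4n²π²)); higher powers xᵏ the same way, integrating xᵏ·cos(2nπx/L) by parts.
⟨x⟩ = 2.5850 and ⟨x²⟩ = 8.7592.
(Δx)² = 8.7592 − (2.5850)² = 2.0770.

2.08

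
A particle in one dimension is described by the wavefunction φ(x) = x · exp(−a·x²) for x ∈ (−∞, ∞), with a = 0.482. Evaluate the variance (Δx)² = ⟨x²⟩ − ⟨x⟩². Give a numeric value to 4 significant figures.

Compute ⟨x⟩ and ⟨x²⟩ separately, then (Δx)² = ⟨x²⟩ − ⟨x⟩².
Expand each integrand as polynomial × e^(−2ax²) and use ∫x^(2j)·e^(−2ax²) dx = (2j−1)!!/(4a)^j · √(π/(2a)), odd powers → 0; here √(π/(2a)) = 1.8052.
Normalization: ∫|φ|² dx = 0.93633.
⟨x⟩ = 0.0000 and ⟨x²⟩ = 1.5560.
(Δx)² = 1.5560 − (0.0000)² = 1.5560.

1.556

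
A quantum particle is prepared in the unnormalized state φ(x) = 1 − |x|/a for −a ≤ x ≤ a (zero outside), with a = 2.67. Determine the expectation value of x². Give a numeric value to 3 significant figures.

⟨x²⟩ = ∫ x²·|φ|² dx / ∫|φ|² dx (integrals over the domain).
φ is even, so ∫ over [−a, a] = 2∫₀ᵃ with φ = 1 − x/a there: ∫₀ᵃ (1 − x/a)² dx = a/3, ∫₀ᵃ x²(1 − x/a)² dx = a³/30, ∫₀ᵃ x⁴(1 − x/a)² dx = a⁵/105.
State is unnormalized: ∫|φ|² dx = 1.7800, and ∫φ*·x²·φ dx = 1.2689, so ⟨x²⟩ = 1.2689 / 1.7800.
⟨x²⟩ = 0.71289.

0.713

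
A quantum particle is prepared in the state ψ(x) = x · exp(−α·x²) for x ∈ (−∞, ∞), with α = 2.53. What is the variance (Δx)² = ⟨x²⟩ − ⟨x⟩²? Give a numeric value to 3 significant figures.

0.296

Compute ⟨x⟩ and ⟨x²⟩ separately, then (Δx)² = ⟨x²⟩ − ⟨x⟩².
Expand each integrand as polynomial × e^(−2αx²) and use ∫x^(2j)·e^(−2αx²) dx = (2j−1)!!/(4α)^j · √(π/(2α)), odd powers → 0; here √(π/(2α)) = 0.78795.
Normalization: ∫|ψ|² dx = 0.077861.
⟨x⟩ = 0.0000 and ⟨x²⟩ = 0.29644.
(Δx)² = 0.29644 − (0.0000)² = 0.29644.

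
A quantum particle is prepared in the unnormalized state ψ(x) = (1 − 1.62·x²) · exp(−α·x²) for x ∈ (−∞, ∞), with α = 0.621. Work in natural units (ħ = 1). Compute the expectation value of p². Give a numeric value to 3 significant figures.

p² ψ = −ħ² d²ψ/dx²; ⟨p²⟩ = −ħ² ∫ ψ*·ψ'' dx / ∫|ψ|² dx.
Expand each integrand as polynomial × e^(−2αx²) and use ∫x^(2j)·e^(−2αx²) dx = (2j−1)!!/(4α)^j · √(π/(2α)), odd powers → 0; here √(π/(2α)) = 1.5904. Differentiate with the product rule, d/dx e^(−αx²) = −2αx·e^(−αx²).
State is unnormalized: ∫|ψ|² dx = 1.5453, and ∫ψ*·(−ħ² ψ'') dx = 5.2165, so ⟨p²⟩ = 5.2165 / 1.5453.
⟨p²⟩ = 3.3756.

3.38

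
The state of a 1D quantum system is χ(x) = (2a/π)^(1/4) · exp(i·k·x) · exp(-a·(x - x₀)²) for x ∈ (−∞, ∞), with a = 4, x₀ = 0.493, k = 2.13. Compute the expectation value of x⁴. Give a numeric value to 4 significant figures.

⟨x⁴⟩ = ∫ x⁴·|χ|² dx (integrals over the domain).
Gaussian moments (u = x − x₀): ∫u^(2j)·e^(−2au²) du = (2j−1)!!/(4a)^j · √(π/(2a)), odd powers integrate to 0; here √(π/(2a)) = 0.62666.
⟨x⁴⟩ = 0.16193.

0.1619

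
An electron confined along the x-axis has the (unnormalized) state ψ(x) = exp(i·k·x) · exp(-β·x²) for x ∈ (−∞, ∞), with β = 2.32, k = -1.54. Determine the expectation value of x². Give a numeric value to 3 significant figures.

0.108

⟨x²⟩ = ∫ x²·|ψ|² dx / ∫|ψ|² dx (integrals over the domain).
Gaussian moments: ∫x^(2j)·e^(−2βx²) dx = (2j−1)!!/(4β)^j · √(π/(2β)), odd powers integrate to 0; here √(π/(2β)) = 0.82284.
State is unnormalized: ∫|ψ|² dx = 0.82284, and ∫ψ*·x²·ψ dx = 0.088668, so ⟨x²⟩ = 0.088668 / 0.82284.
⟨x²⟩ = 0.10776.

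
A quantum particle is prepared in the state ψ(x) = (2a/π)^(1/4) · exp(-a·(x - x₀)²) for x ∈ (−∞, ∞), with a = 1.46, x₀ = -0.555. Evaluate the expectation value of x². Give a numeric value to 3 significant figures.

⟨x²⟩ = ∫ x²·|ψ|² dx (integrals over the domain).
Gaussian moments (u = x − x₀): ∫u^(2j)·e^(−2au²) du = (2j−1)!!/(4a)^j · √(π/(2a)), odd powers integrate to 0; here √(π/(2a)) = 1.0373.
⟨x²⟩ = 0.47926.

0.479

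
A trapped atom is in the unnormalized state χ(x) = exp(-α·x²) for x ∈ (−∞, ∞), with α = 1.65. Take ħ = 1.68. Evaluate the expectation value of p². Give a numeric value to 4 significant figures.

4.657

p² χ = −ħ² d²χ/dx²; ⟨p²⟩ = −ħ² ∫ χ*·χ'' dx / ∫|χ|² dx.
Gaussian moments: ∫x^(2j)·e^(−2αx²) dx = (2j−1)!!/(4α)^j · √(π/(2α)), odd powers integrate to 0; here √(π/(2α)) = 0.97570. Derivatives: d/dx e^(−αx²) = −2αx·e^(−αx²), d²/dx² e^(−αx²) = (4α²x² − 2α)·e^(−αx²).
State is unnormalized: ∫|χ|² dx = 0.97570, and ∫χ*·(−ħ² χ'') dx = 4.5438, so ⟨p²⟩ = 4.5438 / 0.97570.
⟨p²⟩ = 4.6570.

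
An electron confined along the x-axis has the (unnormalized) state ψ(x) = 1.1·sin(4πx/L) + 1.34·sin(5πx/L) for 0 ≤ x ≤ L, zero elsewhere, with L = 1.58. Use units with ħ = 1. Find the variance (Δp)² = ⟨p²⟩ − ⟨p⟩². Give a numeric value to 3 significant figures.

84.5

Compute ⟨p⟩ and ⟨p²⟩ separately; (Δp)² = ⟨p²⟩ − ⟨p⟩².
d²/dx² sin(jπx/L) = −(jπ/L)²·sin(jπx/L); on 0 ≤ x ≤ L, ∫sin²(jπx/L) dx = L/2 and ∫sin(jπx/L)·sin(lπx/L) dx = 0 for j ≠ l, so only diagonal terms survive in ∫|ψ|² and ∫ψ·ψ″; ∫ψ·ψ′ dx = [ψ²/2] between the walls = 0.
Normalization: ∫|ψ|² dx = 2.3744.
⟨p⟩ = 0.0000 and ⟨p²⟩ = 84.514.
(Δp)² = 84.514 − (0.0000)² = 84.514.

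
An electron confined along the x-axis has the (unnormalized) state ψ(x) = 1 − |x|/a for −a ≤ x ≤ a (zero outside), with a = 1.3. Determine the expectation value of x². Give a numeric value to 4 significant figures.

⟨x²⟩ = ∫ x²·|ψ|² dx / ∫|ψ|² dx (integrals over the domain).
ψ is even, so ∫ over [−a, a] = 2∫₀ᵃ with ψ = 1 − x/a there: ∫₀ᵃ (1 − x/a)² dx = a/3, ∫₀ᵃ x²(1 − x/a)² dx = a³/30, ∫₀ᵃ x⁴(1 − x/a)² dx = a⁵/105.
State is unnormalized: ∫|ψ|² dx = 0.86667, and ∫ψ*·x²·ψ dx = 0.14647, so ⟨x²⟩ = 0.14647 / 0.86667.
⟨x²⟩ = 0.16900.

0.1690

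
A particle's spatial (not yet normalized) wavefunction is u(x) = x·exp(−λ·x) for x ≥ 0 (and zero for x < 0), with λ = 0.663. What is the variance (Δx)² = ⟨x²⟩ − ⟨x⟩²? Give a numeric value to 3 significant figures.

1.71

Compute ⟨x⟩ and ⟨x²⟩ separately, then (Δx)² = ⟨x²⟩ − ⟨x⟩².
Every integrand reduces to terms xʲ·e^(−2λx) on [0, ∞); use ∫₀^∞ xʲ·e^(−2λx) dx = j!/(2λ)^(j+1).
Normalization: ∫|u|² dx = 0.85783.
⟨x⟩ = 2.2624 and ⟨x²⟩ = 6.8249.
(Δx)² = 6.8249 − (2.2624)² = 1.7062.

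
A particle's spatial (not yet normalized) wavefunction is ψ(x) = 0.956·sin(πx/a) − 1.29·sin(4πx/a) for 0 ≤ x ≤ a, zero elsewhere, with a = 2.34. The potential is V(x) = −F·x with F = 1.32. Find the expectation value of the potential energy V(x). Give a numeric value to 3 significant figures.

⟨V⟩ = ∫ V(x)·|ψ|² dx / ∫|ψ|² dx.
On 0 ≤ x ≤ a (j ≠ l): ∫sin²(jπx/a) dx = a/2, ∫sin(jπx/a)·sin(lπx/a) dx = 0; diagonal moments ∫x·sin²(jπx/a) dx = a²/4, ∫x²·sin²(jπx/a) dx = a³·(1/6 − 1/(4j²π²)); cross terms ∫x·sin(jπx/a)·sin(lπx/a) dx = 0 for j + l even and −4jla²/(π²(j² − l²)²) for j + l odd, ∫x²·sin(jπx/a)·sin(lπx/a) dx = (−1)^(j+l)·4jla³/(π²(j² − l²)²); higher powers the same way via product-to-sum and parts.
State is unnormalized: ∫|ψ|² dx = 3.0163, and ∫ψ*·V(x)·ψ dx = -4.7868, so ⟨V⟩ = -4.7868 / 3.0163.
⟨V⟩ = -1.5870.

-1.59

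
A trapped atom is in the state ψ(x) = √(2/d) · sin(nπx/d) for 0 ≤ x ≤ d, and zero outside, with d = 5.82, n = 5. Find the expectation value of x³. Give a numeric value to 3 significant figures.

⟨x³⟩ = ∫ x³·|ψ|² dx (integrals over the domain).
With sin²θ = (1 − cos2θ)/2 on 0 ≤ x ≤ d: ∫sin²(nπx/d) dx = d/2, ∫x·sin²(nπx/d) dx = d²/4, ∫x²·sin²(nπx/d) dx = d³·(1/6 − 1/(4n²π²)); higher powers xᵏ the same way, integrating xᵏ·cos(2nπx/d) by parts.
⟨x³⟩ = 48.685.

48.7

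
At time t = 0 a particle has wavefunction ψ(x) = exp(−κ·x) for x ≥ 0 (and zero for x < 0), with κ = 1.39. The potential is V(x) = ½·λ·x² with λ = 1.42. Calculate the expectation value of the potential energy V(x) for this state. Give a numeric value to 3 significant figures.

0.184

⟨V⟩ = ∫ V(x)·|ψ|² dx / ∫|ψ|² dx.
Every integrand reduces to terms xʲ·e^(−2κx) on [0, ∞); use ∫₀^∞ xʲ·e^(−2κx) dx = j!/(2κ)^(j+1).
State is unnormalized: ∫|ψ|² dx = 0.35971, and ∫ψ*·V(x)·ψ dx = 0.066093, so ⟨V⟩ = 0.066093 / 0.35971.
⟨V⟩ = 0.18374.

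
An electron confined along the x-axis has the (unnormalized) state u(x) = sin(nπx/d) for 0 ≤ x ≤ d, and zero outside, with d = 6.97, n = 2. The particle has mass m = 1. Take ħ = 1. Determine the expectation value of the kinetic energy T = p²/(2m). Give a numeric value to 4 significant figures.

0.4063

T = −(ħ²/2m) d²/dx², so ⟨T⟩ = −(ħ²/2m) ∫ u*·u'' dx / ∫|u|² dx; with m = 1.
d/dx sin(nπx/d) = (nπ/d)·cos(nπx/d) and d²/dx² sin(nπx/d) = −(nπ/d)²·sin(nπx/d); on 0 ≤ x ≤ d, ∫sin²(nπx/d) dx = d/2 and ∫sin(nπx/d)·cos(nπx/d) dx = 0.
State is unnormalized: ∫|u|² dx = 3.4850, and ∫u*·(−ħ²/2m · u'') dx = 1.4160, so ⟨T⟩ = 1.4160 / 3.4850.
⟨T⟩ = 0.40632.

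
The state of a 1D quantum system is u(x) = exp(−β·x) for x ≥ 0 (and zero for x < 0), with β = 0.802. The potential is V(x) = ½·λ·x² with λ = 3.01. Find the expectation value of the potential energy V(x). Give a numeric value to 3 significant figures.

⟨V⟩ = ∫ V(x)·|u|² dx / ∫|u|² dx.
Every integrand reduces to terms xʲ·e^(−2βx) on [0, ∞); use ∫₀^∞ xʲ·e^(−2βx) dx = j!/(2β)^(j+1).
State is unnormalized: ∫|u|² dx = 0.62344, and ∫u*·V(x)·u dx = 0.72938, so ⟨V⟩ = 0.72938 / 0.62344.
⟨V⟩ = 1.1699.

1.17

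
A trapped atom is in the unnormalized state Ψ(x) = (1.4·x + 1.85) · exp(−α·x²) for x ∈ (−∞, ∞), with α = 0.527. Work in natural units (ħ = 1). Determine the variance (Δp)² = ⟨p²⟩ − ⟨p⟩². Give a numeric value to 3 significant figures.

Compute ⟨p⟩ and ⟨p²⟩ separately; (Δp)² = ⟨p²⟩ − ⟨p⟩².
Expand each integrand as polynomial × e^(−2αx²) and use ∫x^(2j)·e^(−2αx²) dx = (2j−1)!!/(4α)^j · √(π/(2α)), odd powers → 0; here √(π/(2α)) = 1.7265. Differentiate with the product rule, d/dx e^(−αx²) = −2αx·e^(−αx²).
Normalization: ∫|Ψ|² dx = 7.5140.
⟨p⟩ = 0.0000 and ⟨p²⟩ = 0.75217.
(Δp)² = 0.75217 − (0.0000)² = 0.75217.

0.752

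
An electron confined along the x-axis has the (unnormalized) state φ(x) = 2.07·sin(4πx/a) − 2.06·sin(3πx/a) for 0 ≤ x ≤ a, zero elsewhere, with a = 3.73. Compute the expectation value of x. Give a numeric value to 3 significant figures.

⟨x⟩ = ∫ x·|φ|² dx / ∫|φ|² dx (integrals over the domain).
On 0 ≤ x ≤ a (j ≠ l): ∫sin²(jπx/a) dx = a/2, ∫sin(jπx/a)·sin(lπx/a) dx = 0; diagonal moments ∫x·sin²(jπx/a) dx = a²/4, ∫x²·sin²(jπx/a) dx = a³·(1/6 − 1/(4j²π²)); cross terms ∫x·sin(jπx/a)·sin(lπx/a) dx = 0 for j + l even and −4jla²/(π²(j² − l²)²) for j + l odd, ∫x²·sin(jπx/a)·sin(lπx/a) dx = (−1)^(j+l)·4jla³/(π²(j² − l²)²); higher powers the same way via product-to-sum and parts.
State is unnormalized: ∫|φ|² dx = 15.906, and ∫φ*·x·φ dx = 41.441, so ⟨x⟩ = 41.441 / 15.906.
⟨x⟩ = 2.6054.

2.61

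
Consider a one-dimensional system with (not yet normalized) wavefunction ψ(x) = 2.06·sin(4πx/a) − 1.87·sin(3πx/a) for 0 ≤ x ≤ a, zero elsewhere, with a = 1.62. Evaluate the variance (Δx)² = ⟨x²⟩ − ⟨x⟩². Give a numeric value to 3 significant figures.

0.105

Compute ⟨x⟩ and ⟨x²⟩ separately, then (Δx)² = ⟨x²⟩ − ⟨x⟩².
On 0 ≤ x ≤ a (j ≠ l): ∫sin²(jπx/a) dx = a/2, ∫sin(jπx/a)·sin(lπx/a) dx = 0; diagonal moments ∫x·sin²(jπx/a) dx = a²/4, ∫x²·sin²(jπx/a) dx = a³·(1/6 − 1/(4j²π²)); cross terms ∫x·sin(jπx/a)·sin(lπx/a) dx = 0 for j + l even and −4jla²/(π²(j² − l²)²) for j + l odd, ∫x²·sin(jπx/a)·sin(lπx/a) dx = (−1)^(j+l)·4jla³/(π²(j² − l²)²); higher powers the same way via product-to-sum and parts.
Normalization: ∫|ψ|² dx = 6.2698.
⟨x⟩ = 1.1301 and ⟨x²⟩ = 1.3821.
(Δx)² = 1.3821 − (1.1301)² = 0.10502.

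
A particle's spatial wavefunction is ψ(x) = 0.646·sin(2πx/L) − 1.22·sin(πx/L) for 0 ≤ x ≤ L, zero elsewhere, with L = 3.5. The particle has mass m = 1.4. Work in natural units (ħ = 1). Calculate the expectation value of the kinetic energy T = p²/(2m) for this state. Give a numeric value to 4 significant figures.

0.4768

T = −(ħ²/2m) d²/dx², so ⟨T⟩ = −(ħ²/2m) ∫ ψ*·ψ'' dx / ∫|ψ|² dx; with m = 1.4.
d²/dx² sin(jπx/L) = −(jπ/L)²·sin(jπx/L); on 0 ≤ x ≤ L, ∫sin²(jπx/L) dx = L/2 and ∫sin(jπx/L)·sin(lπx/L) dx = 0 for j ≠ l, so only diagonal terms survive in ∫|ψ|² and ∫ψ·ψ″; ∫ψ·ψ′ dx = [ψ²/2] between the walls = 0.
State is unnormalized: ∫|ψ|² dx = 3.3350, and ∫ψ*·(−ħ²/2m · ψ'') dx = 1.5900, so ⟨T⟩ = 1.5900 / 3.3350.
⟨T⟩ = 0.47677.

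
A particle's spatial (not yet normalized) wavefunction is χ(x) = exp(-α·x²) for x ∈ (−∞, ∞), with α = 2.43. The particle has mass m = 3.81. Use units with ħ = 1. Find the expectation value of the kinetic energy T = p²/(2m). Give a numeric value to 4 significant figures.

0.3189

T = −(ħ²/2m) d²/dx², so ⟨T⟩ = −(ħ²/2m) ∫ χ*·χ'' dx / ∫|χ|² dx; with m = 3.81.
Gaussian moments: ∫x^(2j)·e^(−2αx²) dx = (2j−1)!!/(4α)^j · √(π/(2α)), odd powers integrate to 0; here √(π/(2α)) = 0.80400. Derivatives: d/dx e^(−αx²) = −2αx·e^(−αx²), d²/dx² e^(−αx²) = (4α²x² − 2α)·e^(−αx²).
State is unnormalized: ∫|χ|² dx = 0.80400, and ∫χ*·(−ħ²/2m · χ'') dx = 0.25639, so ⟨T⟩ = 0.25639 / 0.80400.
⟨T⟩ = 0.31890.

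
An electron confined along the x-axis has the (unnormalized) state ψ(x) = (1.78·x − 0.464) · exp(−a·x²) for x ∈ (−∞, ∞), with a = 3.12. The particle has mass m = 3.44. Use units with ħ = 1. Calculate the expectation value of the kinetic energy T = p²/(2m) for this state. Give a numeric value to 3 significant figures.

T = −(ħ²/2m) d²/dx², so ⟨T⟩ = −(ħ²/2m) ∫ ψ*·ψ'' dx / ∫|ψ|² dx; with m = 3.44.
Expand each integrand as polynomial × e^(−2ax²) and use ∫x^(2j)·e^(−2ax²) dx = (2j−1)!!/(4a)^j · √(π/(2a)), odd powers → 0; here √(π/(2a)) = 0.70955. Differentiate with the product rule, d/dx e^(−ax²) = −2ax·e^(−ax²).
State is unnormalized: ∫|ψ|² dx = 0.33290, and ∫ψ*·(−ħ²/2m · ψ'') dx = 0.31435, so ⟨T⟩ = 0.31435 / 0.33290.
⟨T⟩ = 0.94427.

0.944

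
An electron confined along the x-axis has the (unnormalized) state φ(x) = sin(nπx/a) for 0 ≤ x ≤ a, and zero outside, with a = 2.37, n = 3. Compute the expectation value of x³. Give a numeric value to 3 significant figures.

⟨x³⟩ = ∫ x³·|φ|² dx / ∫|φ|² dx (integrals over the domain).
With sin²θ = (1 − cos2θ)/2 on 0 ≤ x ≤ a: ∫sin²(nπx/a) dx = a/2, ∫x·sin²(nπx/a) dx = a²/4, ∫x²·sin²(nπx/a) dx = a³·(1/6 − 1/(4n²π²)); higher powers xᵏ the same way, integrating xᵏ·cos(2nπx/a) by parts.
State is unnormalized: ∫|φ|² dx = 1.1850, and ∫φ*·x³·φ dx = 3.8105, so ⟨x³⟩ = 3.8105 / 1.1850.
⟨x³⟩ = 3.2156.

3.22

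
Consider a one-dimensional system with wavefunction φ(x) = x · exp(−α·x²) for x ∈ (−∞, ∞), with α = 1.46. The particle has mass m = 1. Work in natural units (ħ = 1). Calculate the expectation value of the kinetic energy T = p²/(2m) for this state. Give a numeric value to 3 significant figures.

2.19

T = −(ħ²/2m) d²/dx², so ⟨T⟩ = −(ħ²/2m) ∫ φ*·φ'' dx / ∫|φ|² dx; with m = 1.
Expand each integrand as polynomial × e^(−2αx²) and use ∫x^(2j)·e^(−2αx²) dx = (2j−1)!!/(4α)^j · √(π/(2α)), odd powers → 0; here √(π/(2α)) = 1.0373. Differentiate with the product rule, d/dx e^(−αx²) = −2αx·e^(−αx²).
State is unnormalized: ∫|φ|² dx = 0.17761, and ∫φ*·(−ħ²/2m · φ'') dx = 0.38897, so ⟨T⟩ = 0.38897 / 0.17761.
⟨T⟩ = 2.1900.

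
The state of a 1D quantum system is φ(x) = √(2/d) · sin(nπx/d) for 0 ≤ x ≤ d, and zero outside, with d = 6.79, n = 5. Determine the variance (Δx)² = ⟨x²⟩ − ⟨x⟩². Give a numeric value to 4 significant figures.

3.749

Compute ⟨x⟩ and ⟨x²⟩ separately, then (Δx)² = ⟨x²⟩ − ⟨x⟩².
With sin²θ = (1 − cos2θ)/2 on 0 ≤ x ≤ d: ∫sin²(nπx/d) dx = d/2, ∫x·sin²(nπx/d) dx = d²/4, ∫x²·sin²(nπx/d) dx = d³·(1/6 − 1/(4n²π²)); higher powers xᵏ the same way, integrating xᵏ·cos(2nπx/d) by parts.
⟨x⟩ = 3.3950 and ⟨x²⟩ = 15.275.
(Δx)² = 15.275 − (3.3950)² = 3.7486.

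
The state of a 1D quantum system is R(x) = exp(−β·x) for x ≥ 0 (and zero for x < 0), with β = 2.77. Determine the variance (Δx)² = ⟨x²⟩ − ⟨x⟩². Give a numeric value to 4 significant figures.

0.03258

Compute ⟨x⟩ and ⟨x²⟩ separately, then (Δx)² = ⟨x²⟩ − ⟨x⟩².
Every integrand reduces to terms xʲ·e^(−2βx) on [0, ∞); use ∫₀^∞ xʲ·e^(−2βx) dx = j!/(2β)^(j+1).
Normalization: ∫|R|² dx = 0.18051.
⟨x⟩ = 0.18051 and ⟨x²⟩ = 0.065164.
(Δx)² = 0.065164 − (0.18051)² = 0.032582.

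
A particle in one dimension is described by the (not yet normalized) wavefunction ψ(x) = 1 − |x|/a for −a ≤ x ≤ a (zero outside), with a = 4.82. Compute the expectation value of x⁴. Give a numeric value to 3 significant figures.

⟨x⁴⟩ = ∫ x⁴·|ψ|² dx / ∫|ψ|² dx (integrals over the domain).
ψ is even, so ∫ over [−a, a] = 2∫₀ᵃ with ψ = 1 − x/a there: ∫₀ᵃ (1 − x/a)² dx = a/3, ∫₀ᵃ x²(1 − x/a)² dx = a³/30, ∫₀ᵃ x⁴(1 − x/a)² dx = a⁵/105.
State is unnormalized: ∫|ψ|² dx = 3.2133, and ∫ψ*·x⁴·ψ dx = 49.554, so ⟨x⁴⟩ = 49.554 / 3.2133.
⟨x⁴⟩ = 15.421.

15.4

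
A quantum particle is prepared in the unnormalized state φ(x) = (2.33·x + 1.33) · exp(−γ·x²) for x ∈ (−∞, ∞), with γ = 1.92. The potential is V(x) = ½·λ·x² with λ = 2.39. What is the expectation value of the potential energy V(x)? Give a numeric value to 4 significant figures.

0.2445

⟨V⟩ = ∫ V(x)·|φ|² dx / ∫|φ|² dx.
Expand each integrand as polynomial × e^(−2γx²) and use ∫x^(2j)·e^(−2γx²) dx = (2j−1)!!/(4γ)^j · √(π/(2γ)), odd powers → 0; here √(π/(2γ)) = 0.90450.
State is unnormalized: ∫|φ|² dx = 2.2394, and ∫φ*·V(x)·φ dx = 0.54742, so ⟨V⟩ = 0.54742 / 2.2394.
⟨V⟩ = 0.24445.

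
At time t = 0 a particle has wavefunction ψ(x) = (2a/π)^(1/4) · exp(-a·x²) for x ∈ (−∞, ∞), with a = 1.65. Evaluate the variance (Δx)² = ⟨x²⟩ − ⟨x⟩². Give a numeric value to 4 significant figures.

Compute ⟨x⟩ and ⟨x²⟩ separately, then (Δx)² = ⟨x²⟩ − ⟨x⟩².
Gaussian moments: ∫x^(2j)·e^(−2ax²) dx = (2j−1)!!/(4a)^j · √(π/(2a)), odd powers integrate to 0; here √(π/(2a)) = 0.97570.
⟨x⟩ = 0.0000 and ⟨x²⟩ = 0.15152.
(Δx)² = 0.15152 − (0.0000)² = 0.15152.

0.1515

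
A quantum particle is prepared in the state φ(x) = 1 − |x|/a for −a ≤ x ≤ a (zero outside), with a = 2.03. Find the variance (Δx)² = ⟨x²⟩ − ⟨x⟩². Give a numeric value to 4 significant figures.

0.4121

Compute ⟨x⟩ and ⟨x²⟩ separately, then (Δx)² = ⟨x²⟩ − ⟨x⟩².
φ is even, so ∫ over [−a, a] = 2∫₀ᵃ with φ = 1 − x/a there: ∫₀ᵃ (1 − x/a)² dx = a/3, ∫₀ᵃ x²(1 − x/a)² dx = a³/30, ∫₀ᵃ x⁴(1 − x/a)² dx = a⁵/105.
Normalization: ∫|φ|² dx = 1.3533.
⟨x⟩ = 0.0000 and ⟨x²⟩ = 0.41209.
(Δx)² = 0.41209 − (0.0000)² = 0.41209.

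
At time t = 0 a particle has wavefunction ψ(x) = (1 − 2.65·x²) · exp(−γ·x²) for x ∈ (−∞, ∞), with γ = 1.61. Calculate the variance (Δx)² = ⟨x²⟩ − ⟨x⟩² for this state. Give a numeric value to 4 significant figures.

Compute ⟨x⟩ and ⟨x²⟩ separately, then (Δx)² = ⟨x²⟩ − ⟨x⟩².
Expand each integrand as polynomial × e^(−2γx²) and use ∫x^(2j)·e^(−2γx²) dx = (2j−1)!!/(4γ)^j · √(π/(2γ)), odd powers → 0; here √(π/(2γ)) = 0.98775.
Normalization: ∫|ψ|² dx = 0.67660.
⟨x⟩ = 0.0000 and ⟨x²⟩ = 0.24277.
(Δx)² = 0.24277 − (0.0000)² = 0.24277.

0.2428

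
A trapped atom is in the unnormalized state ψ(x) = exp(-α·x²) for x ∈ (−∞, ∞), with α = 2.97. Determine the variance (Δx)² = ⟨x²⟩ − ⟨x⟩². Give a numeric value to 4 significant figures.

0.08418

Compute ⟨x⟩ and ⟨x²⟩ separately, then (Δx)² = ⟨x²⟩ − ⟨x⟩².
Gaussian moments: ∫x^(2j)·e^(−2αx²) dx = (2j−1)!!/(4α)^j · √(π/(2α)), odd powers integrate to 0; here √(π/(2α)) = 0.72725.
Normalization: ∫|ψ|² dx = 0.72725.
⟨x⟩ = 0.0000 and ⟨x²⟩ = 0.084175.
(Δx)² = 0.084175 − (0.0000)² = 0.084175.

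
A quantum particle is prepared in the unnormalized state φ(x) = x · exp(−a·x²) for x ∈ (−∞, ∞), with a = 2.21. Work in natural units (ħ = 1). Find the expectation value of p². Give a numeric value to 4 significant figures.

6.630

p² φ = −ħ² d²φ/dx²; ⟨p²⟩ = −ħ² ∫ φ*·φ'' dx / ∫|φ|² dx.
Expand each integrand as polynomial × e^(−2ax²) and use ∫x^(2j)·e^(−2ax²) dx = (2j−1)!!/(4a)^j · √(π/(2a)), odd powers → 0; here √(π/(2a)) = 0.84307. Differentiate with the product rule, d/dx e^(−ax²) = −2ax·e^(−ax²).
State is unnormalized: ∫|φ|² dx = 0.095370, and ∫φ*·(−ħ² φ'') dx = 0.63230, so ⟨p²⟩ = 0.63230 / 0.095370.
⟨p²⟩ = 6.6300.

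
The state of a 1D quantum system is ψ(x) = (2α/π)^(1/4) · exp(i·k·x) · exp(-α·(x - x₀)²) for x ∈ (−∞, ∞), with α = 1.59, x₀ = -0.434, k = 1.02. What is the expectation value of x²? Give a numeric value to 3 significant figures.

0.346

⟨x²⟩ = ∫ x²·|ψ|² dx (integrals over the domain).
Gaussian moments (u = x − x₀): ∫u^(2j)·e^(−2αu²) du = (2j−1)!!/(4α)^j · √(π/(2α)), odd powers integrate to 0; here √(π/(2α)) = 0.99394.
⟨x²⟩ = 0.34559.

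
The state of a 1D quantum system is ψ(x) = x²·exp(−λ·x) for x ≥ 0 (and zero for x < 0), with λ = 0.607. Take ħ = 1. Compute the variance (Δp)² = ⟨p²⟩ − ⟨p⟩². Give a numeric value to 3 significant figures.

0.123

Compute ⟨p⟩ and ⟨p²⟩ separately; (Δp)² = ⟨p²⟩ − ⟨p⟩².
Differentiate x²·exp(−λ·x) with the product rule; every integrand then reduces to terms xʲ·e^(−2λx) on [0, ∞), with ∫₀^∞ xʲ·e^(−2λx) dx = j!/(2λ)^(j+1).
Normalization: ∫|ψ|² dx = 9.1016.
⟨p⟩ = 0.0000 and ⟨p²⟩ = 0.12282.
(Δp)² = 0.12282 − (0.0000)² = 0.12282.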